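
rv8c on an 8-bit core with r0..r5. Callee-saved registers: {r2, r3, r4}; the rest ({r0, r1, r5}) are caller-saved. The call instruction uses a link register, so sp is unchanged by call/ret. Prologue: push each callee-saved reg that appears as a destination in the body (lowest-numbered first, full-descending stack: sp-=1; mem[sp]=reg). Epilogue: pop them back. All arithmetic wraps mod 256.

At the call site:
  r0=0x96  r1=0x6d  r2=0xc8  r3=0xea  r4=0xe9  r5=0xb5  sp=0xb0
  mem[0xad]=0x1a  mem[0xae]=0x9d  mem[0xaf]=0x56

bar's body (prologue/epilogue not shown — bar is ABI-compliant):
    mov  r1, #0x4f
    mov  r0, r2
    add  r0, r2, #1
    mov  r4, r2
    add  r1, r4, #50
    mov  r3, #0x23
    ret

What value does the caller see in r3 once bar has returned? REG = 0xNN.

REG = 0xea

prologue: push r3 → mem[0xaf]=0xea, sp=0xaf
prologue: push r4 → mem[0xae]=0xe9, sp=0xae
body[0] mov  r1, #0x4f → r1=0x4f
body[1] mov  r0, r2 → r0=0xc8
body[2] add  r0, r2, #1 → r0=0xc9
body[3] mov  r4, r2 → r4=0xc8
body[4] add  r1, r4, #50 → r1=0xfa
body[5] mov  r3, #0x23 → r3=0x23
epilogue: pop r4=0xe9, sp=0xaf
epilogue: pop r3=0xea, sp=0xb0
r3 is callee-saved → restored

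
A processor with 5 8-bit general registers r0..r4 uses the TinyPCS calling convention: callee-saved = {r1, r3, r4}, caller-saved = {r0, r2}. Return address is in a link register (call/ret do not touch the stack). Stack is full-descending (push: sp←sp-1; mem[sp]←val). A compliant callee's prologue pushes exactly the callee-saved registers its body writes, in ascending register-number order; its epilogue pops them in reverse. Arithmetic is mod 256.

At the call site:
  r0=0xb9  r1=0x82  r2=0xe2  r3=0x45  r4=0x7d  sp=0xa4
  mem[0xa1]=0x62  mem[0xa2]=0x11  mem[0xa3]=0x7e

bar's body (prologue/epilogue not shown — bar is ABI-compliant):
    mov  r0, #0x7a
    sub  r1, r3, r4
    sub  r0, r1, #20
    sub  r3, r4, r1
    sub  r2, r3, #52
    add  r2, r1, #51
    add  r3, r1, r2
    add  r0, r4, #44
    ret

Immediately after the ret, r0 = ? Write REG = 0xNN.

prologue: push r1 -> mem[0xa3]=0x82, sp=0xa3
prologue: push r3 -> mem[0xa2]=0x45, sp=0xa2
body[0] mov  r0, #0x7a -> r0=0x7a
body[1] sub  r1, r3, r4 -> r1=0xc8
body[2] sub  r0, r1, #20 -> r0=0xb4
body[3] sub  r3, r4, r1 -> r3=0xb5
body[4] sub  r2, r3, #52 -> r2=0x81
body[5] add  r2, r1, #51 -> r2=0xfb
body[6] add  r3, r1, r2 -> r3=0xc3
body[7] add  r0, r4, #44 -> r0=0xa9
epilogue: pop r3=0x45, sp=0xa3
epilogue: pop r1=0x82, sp=0xa4
r0 is caller-saved -> body value

REG = 0xa9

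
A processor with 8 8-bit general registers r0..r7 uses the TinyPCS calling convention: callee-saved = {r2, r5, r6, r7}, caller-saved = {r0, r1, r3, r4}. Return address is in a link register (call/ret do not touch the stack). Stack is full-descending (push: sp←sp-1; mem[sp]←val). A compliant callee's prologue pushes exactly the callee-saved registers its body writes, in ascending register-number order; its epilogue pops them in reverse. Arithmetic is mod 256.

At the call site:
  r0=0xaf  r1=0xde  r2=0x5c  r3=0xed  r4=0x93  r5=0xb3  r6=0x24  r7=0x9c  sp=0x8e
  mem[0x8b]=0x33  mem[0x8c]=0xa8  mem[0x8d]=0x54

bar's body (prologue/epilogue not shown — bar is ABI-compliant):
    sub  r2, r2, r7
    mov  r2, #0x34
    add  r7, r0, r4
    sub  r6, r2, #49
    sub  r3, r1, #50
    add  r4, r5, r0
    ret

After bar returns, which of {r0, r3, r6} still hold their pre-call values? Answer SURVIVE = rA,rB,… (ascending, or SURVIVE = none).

prologue: push r2 -> mem[0x8d]=0x5c, sp=0x8d
prologue: push r6 -> mem[0x8c]=0x24, sp=0x8c
prologue: push r7 -> mem[0x8b]=0x9c, sp=0x8b
body[0] sub  r2, r2, r7 -> r2=0xc0
body[1] mov  r2, #0x34 -> r2=0x34
body[2] add  r7, r0, r4 -> r7=0x42
body[3] sub  r6, r2, #49 -> r6=0x03
body[4] sub  r3, r1, #50 -> r3=0xac
body[5] add  r4, r5, r0 -> r4=0x62
epilogue: pop r7=0x9c, sp=0x8c
epilogue: pop r6=0x24, sp=0x8d
epilogue: pop r2=0x5c, sp=0x8e
r0: caller-saved, written=False
r3: caller-saved, written=True
r6: callee-saved, written=True

SURVIVE = r0,r6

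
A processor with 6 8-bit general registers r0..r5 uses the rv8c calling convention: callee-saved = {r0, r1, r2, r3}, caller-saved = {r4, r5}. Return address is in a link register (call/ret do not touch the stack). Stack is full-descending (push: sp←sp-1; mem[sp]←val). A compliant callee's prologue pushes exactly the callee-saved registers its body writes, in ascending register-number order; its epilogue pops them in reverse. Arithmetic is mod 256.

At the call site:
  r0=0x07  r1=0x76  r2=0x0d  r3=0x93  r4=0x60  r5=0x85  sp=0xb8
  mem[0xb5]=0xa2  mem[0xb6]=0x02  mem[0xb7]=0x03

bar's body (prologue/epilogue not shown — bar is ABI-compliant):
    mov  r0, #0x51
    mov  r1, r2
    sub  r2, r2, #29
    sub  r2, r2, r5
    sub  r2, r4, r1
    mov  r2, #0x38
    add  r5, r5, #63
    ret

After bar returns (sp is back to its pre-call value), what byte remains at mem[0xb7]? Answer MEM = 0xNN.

prologue: push r0 → mem[0xb7]=0x07, sp=0xb7
prologue: push r1 → mem[0xb6]=0x76, sp=0xb6
prologue: push r2 → mem[0xb5]=0x0d, sp=0xb5
body[0] mov  r0, #0x51 → r0=0x51
body[1] mov  r1, r2 → r1=0x0d
body[2] sub  r2, r2, #29 → r2=0xf0
body[3] sub  r2, r2, r5 → r2=0x6b
body[4] sub  r2, r4, r1 → r2=0x53
body[5] mov  r2, #0x38 → r2=0x38
body[6] add  r5, r5, #63 → r5=0xc4
epilogue: pop r2=0x0d, sp=0xb6
epilogue: pop r1=0x76, sp=0xb7
epilogue: pop r0=0x07, sp=0xb8
prologue pushed ['r0', 'r1', 'r2'] at ['0xb7', '0xb6', '0xb5']

MEM = 0x07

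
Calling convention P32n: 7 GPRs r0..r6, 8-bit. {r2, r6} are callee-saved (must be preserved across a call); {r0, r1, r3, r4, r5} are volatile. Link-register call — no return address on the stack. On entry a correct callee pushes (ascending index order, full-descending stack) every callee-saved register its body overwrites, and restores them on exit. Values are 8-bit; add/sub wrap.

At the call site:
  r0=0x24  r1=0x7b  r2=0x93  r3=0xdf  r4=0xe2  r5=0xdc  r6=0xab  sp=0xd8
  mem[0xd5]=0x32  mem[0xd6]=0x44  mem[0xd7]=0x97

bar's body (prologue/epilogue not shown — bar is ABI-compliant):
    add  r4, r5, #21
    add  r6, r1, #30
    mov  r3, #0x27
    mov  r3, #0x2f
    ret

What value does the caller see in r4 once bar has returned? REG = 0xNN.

prologue: push r6 -> mem[0xd7]=0xab, sp=0xd7
body[0] add  r4, r5, #21 -> r4=0xf1
body[1] add  r6, r1, #30 -> r6=0x99
body[2] mov  r3, #0x27 -> r3=0x27
body[3] mov  r3, #0x2f -> r3=0x2f
epilogue: pop r6=0xab, sp=0xd8
r4 is caller-saved -> body value

REG = 0xf1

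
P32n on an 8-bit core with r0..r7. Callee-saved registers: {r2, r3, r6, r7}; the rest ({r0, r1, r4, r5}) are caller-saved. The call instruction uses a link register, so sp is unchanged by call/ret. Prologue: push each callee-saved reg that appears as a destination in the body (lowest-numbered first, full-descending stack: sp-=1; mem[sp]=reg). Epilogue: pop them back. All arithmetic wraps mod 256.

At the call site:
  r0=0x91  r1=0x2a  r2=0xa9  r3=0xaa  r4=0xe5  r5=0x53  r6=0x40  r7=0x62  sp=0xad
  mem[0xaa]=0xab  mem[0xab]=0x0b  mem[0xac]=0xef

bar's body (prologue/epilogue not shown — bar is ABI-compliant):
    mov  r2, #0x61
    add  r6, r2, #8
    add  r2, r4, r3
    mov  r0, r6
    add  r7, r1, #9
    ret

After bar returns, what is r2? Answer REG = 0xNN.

REG = 0xa9

prologue: push r2 → mem[0xac]=0xa9, sp=0xac
prologue: push r6 → mem[0xab]=0x40, sp=0xab
prologue: push r7 → mem[0xaa]=0x62, sp=0xaa
body[0] mov  r2, #0x61 → r2=0x61
body[1] add  r6, r2, #8 → r6=0x69
body[2] add  r2, r4, r3 → r2=0x8f
body[3] mov  r0, r6 → r0=0x69
body[4] add  r7, r1, #9 → r7=0x33
epilogue: pop r7=0x62, sp=0xab
epilogue: pop r6=0x40, sp=0xac
epilogue: pop r2=0xa9, sp=0xad
r2 is callee-saved → restored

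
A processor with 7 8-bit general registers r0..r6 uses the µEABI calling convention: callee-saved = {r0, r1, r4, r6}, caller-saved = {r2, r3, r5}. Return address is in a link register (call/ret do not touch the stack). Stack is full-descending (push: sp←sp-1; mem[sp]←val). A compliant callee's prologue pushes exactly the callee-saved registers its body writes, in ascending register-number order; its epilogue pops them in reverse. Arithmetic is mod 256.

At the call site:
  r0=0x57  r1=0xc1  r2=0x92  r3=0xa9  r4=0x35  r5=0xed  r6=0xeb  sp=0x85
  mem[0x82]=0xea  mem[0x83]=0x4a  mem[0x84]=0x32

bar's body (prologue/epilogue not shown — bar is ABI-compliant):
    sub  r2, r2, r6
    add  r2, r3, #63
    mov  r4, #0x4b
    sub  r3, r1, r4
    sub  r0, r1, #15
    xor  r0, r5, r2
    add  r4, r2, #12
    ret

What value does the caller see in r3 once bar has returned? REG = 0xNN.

REG = 0x76

prologue: push r0 -> mem[0x84]=0x57, sp=0x84
prologue: push r4 -> mem[0x83]=0x35, sp=0x83
body[0] sub  r2, r2, r6 -> r2=0xa7
body[1] add  r2, r3, #63 -> r2=0xe8
body[2] mov  r4, #0x4b -> r4=0x4b
body[3] sub  r3, r1, r4 -> r3=0x76
body[4] sub  r0, r1, #15 -> r0=0xb2
body[5] xor  r0, r5, r2 -> r0=0x05
body[6] add  r4, r2, #12 -> r4=0xf4
epilogue: pop r4=0x35, sp=0x84
epilogue: pop r0=0x57, sp=0x85
r3 is caller-saved -> body value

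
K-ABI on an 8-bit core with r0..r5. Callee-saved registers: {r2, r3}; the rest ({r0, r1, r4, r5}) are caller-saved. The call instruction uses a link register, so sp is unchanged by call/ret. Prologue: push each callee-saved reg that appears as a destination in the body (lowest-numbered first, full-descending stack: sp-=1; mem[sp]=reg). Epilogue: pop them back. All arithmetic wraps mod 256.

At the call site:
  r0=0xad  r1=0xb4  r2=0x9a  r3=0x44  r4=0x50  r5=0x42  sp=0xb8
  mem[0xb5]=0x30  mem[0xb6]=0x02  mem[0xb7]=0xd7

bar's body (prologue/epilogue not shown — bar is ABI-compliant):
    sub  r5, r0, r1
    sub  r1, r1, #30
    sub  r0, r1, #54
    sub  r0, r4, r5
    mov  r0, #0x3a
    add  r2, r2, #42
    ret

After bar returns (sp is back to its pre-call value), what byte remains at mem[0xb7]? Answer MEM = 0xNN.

prologue: push r2 -> mem[0xb7]=0x9a, sp=0xb7
body[0] sub  r5, r0, r1 -> r5=0xf9
body[1] sub  r1, r1, #30 -> r1=0x96
body[2] sub  r0, r1, #54 -> r0=0x60
body[3] sub  r0, r4, r5 -> r0=0x57
body[4] mov  r0, #0x3a -> r0=0x3a
body[5] add  r2, r2, #42 -> r2=0xc4
epilogue: pop r2=0x9a, sp=0xb8
prologue pushed ['r2'] at ['0xb7']

MEM = 0x9a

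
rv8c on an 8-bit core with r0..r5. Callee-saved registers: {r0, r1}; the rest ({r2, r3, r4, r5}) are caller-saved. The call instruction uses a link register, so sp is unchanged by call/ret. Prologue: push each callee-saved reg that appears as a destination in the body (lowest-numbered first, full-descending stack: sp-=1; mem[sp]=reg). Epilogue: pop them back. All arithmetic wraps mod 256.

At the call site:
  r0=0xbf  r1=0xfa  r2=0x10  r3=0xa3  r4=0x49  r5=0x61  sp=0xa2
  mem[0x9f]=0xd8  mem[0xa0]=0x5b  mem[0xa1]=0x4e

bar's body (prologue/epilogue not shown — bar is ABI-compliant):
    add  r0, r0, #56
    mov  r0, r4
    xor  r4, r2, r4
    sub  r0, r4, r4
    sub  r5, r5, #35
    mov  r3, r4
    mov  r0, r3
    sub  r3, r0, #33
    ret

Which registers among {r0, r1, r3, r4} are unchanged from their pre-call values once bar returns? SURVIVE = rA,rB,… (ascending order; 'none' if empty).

prologue: push r0 → mem[0xa1]=0xbf, sp=0xa1
body[0] add  r0, r0, #56 → r0=0xf7
body[1] mov  r0, r4 → r0=0x49
body[2] xor  r4, r2, r4 → r4=0x59
body[3] sub  r0, r4, r4 → r0=0x00
body[4] sub  r5, r5, #35 → r5=0x3e
body[5] mov  r3, r4 → r3=0x59
body[6] mov  r0, r3 → r0=0x59
body[7] sub  r3, r0, #33 → r3=0x38
epilogue: pop r0=0xbf, sp=0xa2
r0: callee-saved, written=True
r1: callee-saved, written=False
r3: caller-saved, written=True
r4: caller-saved, written=True

SURVIVE = r0,r1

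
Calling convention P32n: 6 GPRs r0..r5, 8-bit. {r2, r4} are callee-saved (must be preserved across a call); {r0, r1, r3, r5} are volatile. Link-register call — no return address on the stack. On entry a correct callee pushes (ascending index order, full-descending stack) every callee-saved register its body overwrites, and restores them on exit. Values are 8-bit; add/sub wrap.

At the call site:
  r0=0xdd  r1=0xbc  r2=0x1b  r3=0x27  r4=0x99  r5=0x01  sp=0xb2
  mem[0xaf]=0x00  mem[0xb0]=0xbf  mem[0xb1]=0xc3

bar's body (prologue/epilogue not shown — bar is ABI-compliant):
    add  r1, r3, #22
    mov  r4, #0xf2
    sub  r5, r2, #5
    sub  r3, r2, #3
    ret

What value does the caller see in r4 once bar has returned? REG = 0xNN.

prologue: push r4 → mem[0xb1]=0x99, sp=0xb1
body[0] add  r1, r3, #22 → r1=0x3d
body[1] mov  r4, #0xf2 → r4=0xf2
body[2] sub  r5, r2, #5 → r5=0x16
body[3] sub  r3, r2, #3 → r3=0x18
epilogue: pop r4=0x99, sp=0xb2
r4 is callee-saved → restored

REG = 0x99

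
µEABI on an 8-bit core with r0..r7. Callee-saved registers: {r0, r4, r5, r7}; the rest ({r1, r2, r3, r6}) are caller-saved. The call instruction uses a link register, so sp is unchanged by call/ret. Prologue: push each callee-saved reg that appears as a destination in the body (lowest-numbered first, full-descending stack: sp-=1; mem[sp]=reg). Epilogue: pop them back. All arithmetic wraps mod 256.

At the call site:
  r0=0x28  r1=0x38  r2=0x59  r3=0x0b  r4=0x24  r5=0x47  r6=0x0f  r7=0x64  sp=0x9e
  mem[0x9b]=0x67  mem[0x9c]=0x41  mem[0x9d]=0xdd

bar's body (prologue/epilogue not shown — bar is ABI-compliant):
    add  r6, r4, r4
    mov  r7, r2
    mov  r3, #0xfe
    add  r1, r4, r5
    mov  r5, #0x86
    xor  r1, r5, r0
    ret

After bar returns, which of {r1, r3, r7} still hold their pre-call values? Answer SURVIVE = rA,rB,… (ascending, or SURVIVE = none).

prologue: push r5 → mem[0x9d]=0x47, sp=0x9d
prologue: push r7 → mem[0x9c]=0x64, sp=0x9c
body[0] add  r6, r4, r4 → r6=0x48
body[1] mov  r7, r2 → r7=0x59
body[2] mov  r3, #0xfe → r3=0xfe
body[3] add  r1, r4, r5 → r1=0x6b
body[4] mov  r5, #0x86 → r5=0x86
body[5] xor  r1, r5, r0 → r1=0xae
epilogue: pop r7=0x64, sp=0x9d
epilogue: pop r5=0x47, sp=0x9e
r1: caller-saved, written=True
r3: caller-saved, written=True
r7: callee-saved, written=True

SURVIVE = r7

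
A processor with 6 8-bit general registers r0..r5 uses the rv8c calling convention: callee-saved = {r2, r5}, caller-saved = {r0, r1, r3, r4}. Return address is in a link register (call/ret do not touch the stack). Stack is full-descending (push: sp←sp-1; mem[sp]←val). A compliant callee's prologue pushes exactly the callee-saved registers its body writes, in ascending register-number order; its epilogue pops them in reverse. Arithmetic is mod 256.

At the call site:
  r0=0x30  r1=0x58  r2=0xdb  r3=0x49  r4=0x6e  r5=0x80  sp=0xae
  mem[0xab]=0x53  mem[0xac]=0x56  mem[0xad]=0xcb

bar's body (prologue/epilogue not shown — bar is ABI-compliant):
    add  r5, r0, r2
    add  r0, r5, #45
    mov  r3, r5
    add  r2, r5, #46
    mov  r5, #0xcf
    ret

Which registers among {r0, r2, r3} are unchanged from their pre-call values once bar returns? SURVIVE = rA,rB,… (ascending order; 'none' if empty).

prologue: push r2 → mem[0xad]=0xdb, sp=0xad
prologue: push r5 → mem[0xac]=0x80, sp=0xac
body[0] add  r5, r0, r2 → r5=0x0b
body[1] add  r0, r5, #45 → r0=0x38
body[2] mov  r3, r5 → r3=0x0b
body[3] add  r2, r5, #46 → r2=0x39
body[4] mov  r5, #0xcf → r5=0xcf
epilogue: pop r5=0x80, sp=0xad
epilogue: pop r2=0xdb, sp=0xae
r0: caller-saved, written=True
r2: callee-saved, written=True
r3: caller-saved, written=True

SURVIVE = r2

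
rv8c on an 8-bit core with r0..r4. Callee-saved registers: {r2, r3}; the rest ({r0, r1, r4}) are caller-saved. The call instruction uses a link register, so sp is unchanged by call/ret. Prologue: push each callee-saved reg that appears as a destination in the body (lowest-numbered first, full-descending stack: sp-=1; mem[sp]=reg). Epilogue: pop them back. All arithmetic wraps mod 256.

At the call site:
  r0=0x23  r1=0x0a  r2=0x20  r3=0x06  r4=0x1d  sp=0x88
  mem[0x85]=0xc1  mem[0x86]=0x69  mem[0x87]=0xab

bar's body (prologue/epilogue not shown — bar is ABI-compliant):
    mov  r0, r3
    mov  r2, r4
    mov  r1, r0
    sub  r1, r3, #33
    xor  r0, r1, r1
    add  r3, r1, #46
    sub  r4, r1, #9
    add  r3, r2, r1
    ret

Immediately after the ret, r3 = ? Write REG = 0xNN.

prologue: push r2 -> mem[0x87]=0x20, sp=0x87
prologue: push r3 -> mem[0x86]=0x06, sp=0x86
body[0] mov  r0, r3 -> r0=0x06
body[1] mov  r2, r4 -> r2=0x1d
body[2] mov  r1, r0 -> r1=0x06
body[3] sub  r1, r3, #33 -> r1=0xe5
body[4] xor  r0, r1, r1 -> r0=0x00
body[5] add  r3, r1, #46 -> r3=0x13
body[6] sub  r4, r1, #9 -> r4=0xdc
body[7] add  r3, r2, r1 -> r3=0x02
epilogue: pop r3=0x06, sp=0x87
epilogue: pop r2=0x20, sp=0x88
r3 is callee-saved -> restored

REG = 0x06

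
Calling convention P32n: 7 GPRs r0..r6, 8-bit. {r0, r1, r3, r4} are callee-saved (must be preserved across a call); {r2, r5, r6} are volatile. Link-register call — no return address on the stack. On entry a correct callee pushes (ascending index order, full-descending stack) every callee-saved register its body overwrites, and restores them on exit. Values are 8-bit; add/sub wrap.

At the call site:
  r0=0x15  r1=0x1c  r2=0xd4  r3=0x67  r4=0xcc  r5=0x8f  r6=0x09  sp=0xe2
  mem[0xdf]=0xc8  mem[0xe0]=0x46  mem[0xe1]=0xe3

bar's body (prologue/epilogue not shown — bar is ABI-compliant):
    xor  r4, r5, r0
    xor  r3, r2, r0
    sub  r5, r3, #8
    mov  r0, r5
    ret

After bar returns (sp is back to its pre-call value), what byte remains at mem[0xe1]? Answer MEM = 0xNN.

prologue: push r0 → mem[0xe1]=0x15, sp=0xe1
prologue: push r3 → mem[0xe0]=0x67, sp=0xe0
prologue: push r4 → mem[0xdf]=0xcc, sp=0xdf
body[0] xor  r4, r5, r0 → r4=0x9a
body[1] xor  r3, r2, r0 → r3=0xc1
body[2] sub  r5, r3, #8 → r5=0xb9
body[3] mov  r0, r5 → r0=0xb9
epilogue: pop r4=0xcc, sp=0xe0
epilogue: pop r3=0x67, sp=0xe1
epilogue: pop r0=0x15, sp=0xe2
prologue pushed ['r0', 'r3', 'r4'] at ['0xe1', '0xe0', '0xdf']

MEM = 0x15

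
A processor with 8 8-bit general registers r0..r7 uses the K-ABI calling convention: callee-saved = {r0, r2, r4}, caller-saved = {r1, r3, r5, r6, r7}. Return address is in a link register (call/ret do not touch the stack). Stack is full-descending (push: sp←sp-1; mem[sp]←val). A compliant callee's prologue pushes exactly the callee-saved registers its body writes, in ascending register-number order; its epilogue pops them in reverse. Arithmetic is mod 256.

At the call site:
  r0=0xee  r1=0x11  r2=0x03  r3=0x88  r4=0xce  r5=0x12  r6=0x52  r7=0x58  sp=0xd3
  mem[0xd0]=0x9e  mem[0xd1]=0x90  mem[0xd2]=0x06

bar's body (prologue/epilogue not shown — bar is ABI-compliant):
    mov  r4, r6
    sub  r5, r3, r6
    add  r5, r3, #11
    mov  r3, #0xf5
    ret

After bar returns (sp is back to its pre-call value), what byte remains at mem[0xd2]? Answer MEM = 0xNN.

prologue: push r4 → mem[0xd2]=0xce, sp=0xd2
body[0] mov  r4, r6 → r4=0x52
body[1] sub  r5, r3, r6 → r5=0x36
body[2] add  r5, r3, #11 → r5=0x93
body[3] mov  r3, #0xf5 → r3=0xf5
epilogue: pop r4=0xce, sp=0xd3
prologue pushed ['r4'] at ['0xd2']

MEM = 0xce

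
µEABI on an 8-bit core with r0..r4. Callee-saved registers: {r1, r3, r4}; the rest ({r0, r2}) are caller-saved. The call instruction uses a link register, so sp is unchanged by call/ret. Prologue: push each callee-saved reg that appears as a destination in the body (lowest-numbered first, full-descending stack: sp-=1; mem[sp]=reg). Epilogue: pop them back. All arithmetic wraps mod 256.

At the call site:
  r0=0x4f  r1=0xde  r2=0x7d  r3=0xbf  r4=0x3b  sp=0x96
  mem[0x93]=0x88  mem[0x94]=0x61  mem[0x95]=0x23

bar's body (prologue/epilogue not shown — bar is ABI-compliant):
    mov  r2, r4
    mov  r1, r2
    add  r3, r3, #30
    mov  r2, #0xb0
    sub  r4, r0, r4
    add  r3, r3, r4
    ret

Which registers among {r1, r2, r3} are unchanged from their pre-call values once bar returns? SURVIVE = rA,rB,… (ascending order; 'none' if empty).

prologue: push r1 → mem[0x95]=0xde, sp=0x95
prologue: push r3 → mem[0x94]=0xbf, sp=0x94
prologue: push r4 → mem[0x93]=0x3b, sp=0x93
body[0] mov  r2, r4 → r2=0x3b
body[1] mov  r1, r2 → r1=0x3b
body[2] add  r3, r3, #30 → r3=0xdd
body[3] mov  r2, #0xb0 → r2=0xb0
body[4] sub  r4, r0, r4 → r4=0x14
body[5] add  r3, r3, r4 → r3=0xf1
epilogue: pop r4=0x3b, sp=0x94
epilogue: pop r3=0xbf, sp=0x95
epilogue: pop r1=0xde, sp=0x96
r1: callee-saved, written=True
r2: caller-saved, written=True
r3: callee-saved, written=True

SURVIVE = r1,r3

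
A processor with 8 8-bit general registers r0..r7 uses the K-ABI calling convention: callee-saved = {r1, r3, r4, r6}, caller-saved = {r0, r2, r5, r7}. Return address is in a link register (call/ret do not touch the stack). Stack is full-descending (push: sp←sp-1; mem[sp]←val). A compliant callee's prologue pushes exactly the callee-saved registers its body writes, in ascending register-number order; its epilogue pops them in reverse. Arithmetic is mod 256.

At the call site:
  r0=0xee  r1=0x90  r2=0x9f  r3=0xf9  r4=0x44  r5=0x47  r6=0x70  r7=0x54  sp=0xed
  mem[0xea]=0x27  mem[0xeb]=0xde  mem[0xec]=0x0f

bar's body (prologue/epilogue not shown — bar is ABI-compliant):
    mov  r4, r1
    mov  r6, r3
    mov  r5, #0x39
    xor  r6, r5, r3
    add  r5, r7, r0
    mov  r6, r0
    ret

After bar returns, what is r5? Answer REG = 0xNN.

REG = 0x42

prologue: push r4 -> mem[0xec]=0x44, sp=0xec
prologue: push r6 -> mem[0xeb]=0x70, sp=0xeb
body[0] mov  r4, r1 -> r4=0x90
body[1] mov  r6, r3 -> r6=0xf9
body[2] mov  r5, #0x39 -> r5=0x39
body[3] xor  r6, r5, r3 -> r6=0xc0
body[4] add  r5, r7, r0 -> r5=0x42
body[5] mov  r6, r0 -> r6=0xee
epilogue: pop r6=0x70, sp=0xec
epilogue: pop r4=0x44, sp=0xed
r5 is caller-saved -> body value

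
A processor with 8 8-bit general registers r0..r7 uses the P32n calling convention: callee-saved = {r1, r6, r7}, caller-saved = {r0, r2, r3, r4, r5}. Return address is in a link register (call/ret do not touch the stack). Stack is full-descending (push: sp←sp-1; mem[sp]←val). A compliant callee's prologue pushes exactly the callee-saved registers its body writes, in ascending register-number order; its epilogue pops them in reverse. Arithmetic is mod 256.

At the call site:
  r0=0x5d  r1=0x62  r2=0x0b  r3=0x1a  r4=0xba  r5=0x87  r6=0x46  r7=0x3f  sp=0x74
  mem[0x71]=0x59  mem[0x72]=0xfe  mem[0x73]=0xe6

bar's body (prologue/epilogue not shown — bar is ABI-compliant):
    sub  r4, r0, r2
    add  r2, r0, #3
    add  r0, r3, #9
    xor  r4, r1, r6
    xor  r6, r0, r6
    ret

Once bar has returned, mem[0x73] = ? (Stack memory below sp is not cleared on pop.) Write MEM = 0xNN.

prologue: push r6 -> mem[0x73]=0x46, sp=0x73
body[0] sub  r4, r0, r2 -> r4=0x52
body[1] add  r2, r0, #3 -> r2=0x60
body[2] add  r0, r3, #9 -> r0=0x23
body[3] xor  r4, r1, r6 -> r4=0x24
body[4] xor  r6, r0, r6 -> r6=0x65
epilogue: pop r6=0x46, sp=0x74
prologue pushed ['r6'] at ['0x73']

MEM = 0x46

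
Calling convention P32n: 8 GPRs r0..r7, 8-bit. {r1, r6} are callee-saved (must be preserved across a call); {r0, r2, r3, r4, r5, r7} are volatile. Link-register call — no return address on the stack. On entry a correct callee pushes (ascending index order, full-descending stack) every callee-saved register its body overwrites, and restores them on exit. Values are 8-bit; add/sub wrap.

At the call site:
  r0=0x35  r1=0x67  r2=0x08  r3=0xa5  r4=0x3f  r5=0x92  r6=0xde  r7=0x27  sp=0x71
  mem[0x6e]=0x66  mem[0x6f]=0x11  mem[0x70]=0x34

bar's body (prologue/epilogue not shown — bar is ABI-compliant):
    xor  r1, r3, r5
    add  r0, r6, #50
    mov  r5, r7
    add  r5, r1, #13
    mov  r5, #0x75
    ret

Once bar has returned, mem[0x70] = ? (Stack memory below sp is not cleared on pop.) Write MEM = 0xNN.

prologue: push r1 → mem[0x70]=0x67, sp=0x70
body[0] xor  r1, r3, r5 → r1=0x37
body[1] add  r0, r6, #50 → r0=0x10
body[2] mov  r5, r7 → r5=0x27
body[3] add  r5, r1, #13 → r5=0x44
body[4] mov  r5, #0x75 → r5=0x75
epilogue: pop r1=0x67, sp=0x71
prologue pushed ['r1'] at ['0x70']

MEM = 0x67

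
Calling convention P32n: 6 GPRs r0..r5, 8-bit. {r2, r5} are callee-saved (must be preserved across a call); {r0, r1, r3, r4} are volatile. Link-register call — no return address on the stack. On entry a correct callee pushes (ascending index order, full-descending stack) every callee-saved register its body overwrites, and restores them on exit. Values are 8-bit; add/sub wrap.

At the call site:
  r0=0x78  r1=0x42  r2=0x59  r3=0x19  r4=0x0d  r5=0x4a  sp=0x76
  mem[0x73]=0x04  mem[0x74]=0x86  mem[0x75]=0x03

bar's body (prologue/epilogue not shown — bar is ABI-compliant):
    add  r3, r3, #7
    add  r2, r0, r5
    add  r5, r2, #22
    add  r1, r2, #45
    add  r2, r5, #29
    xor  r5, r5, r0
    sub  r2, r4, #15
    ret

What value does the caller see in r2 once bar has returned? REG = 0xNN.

REG = 0x59

prologue: push r2 -> mem[0x75]=0x59, sp=0x75
prologue: push r5 -> mem[0x74]=0x4a, sp=0x74
body[0] add  r3, r3, #7 -> r3=0x20
body[1] add  r2, r0, r5 -> r2=0xc2
body[2] add  r5, r2, #22 -> r5=0xd8
body[3] add  r1, r2, #45 -> r1=0xef
body[4] add  r2, r5, #29 -> r2=0xf5
body[5] xor  r5, r5, r0 -> r5=0xa0
body[6] sub  r2, r4, #15 -> r2=0xfe
epilogue: pop r5=0x4a, sp=0x75
epilogue: pop r2=0x59, sp=0x76
r2 is callee-saved -> restored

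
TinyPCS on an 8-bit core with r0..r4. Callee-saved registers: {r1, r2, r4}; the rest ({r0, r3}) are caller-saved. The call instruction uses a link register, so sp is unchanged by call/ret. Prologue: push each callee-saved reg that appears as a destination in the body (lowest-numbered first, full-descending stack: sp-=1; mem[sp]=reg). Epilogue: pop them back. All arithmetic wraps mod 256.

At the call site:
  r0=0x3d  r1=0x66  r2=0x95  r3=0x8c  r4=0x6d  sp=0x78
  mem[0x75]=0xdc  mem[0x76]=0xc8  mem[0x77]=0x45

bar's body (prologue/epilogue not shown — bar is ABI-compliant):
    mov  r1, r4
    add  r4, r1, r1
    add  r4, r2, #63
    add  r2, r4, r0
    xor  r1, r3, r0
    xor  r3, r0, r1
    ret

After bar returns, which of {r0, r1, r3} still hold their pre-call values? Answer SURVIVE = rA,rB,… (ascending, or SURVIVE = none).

prologue: push r1 -> mem[0x77]=0x66, sp=0x77
prologue: push r2 -> mem[0x76]=0x95, sp=0x76
prologue: push r4 -> mem[0x75]=0x6d, sp=0x75
body[0] mov  r1, r4 -> r1=0x6d
body[1] add  r4, r1, r1 -> r4=0xda
body[2] add  r4, r2, #63 -> r4=0xd4
body[3] add  r2, r4, r0 -> r2=0x11
body[4] xor  r1, r3, r0 -> r1=0xb1
body[5] xor  r3, r0, r1 -> r3=0x8c
epilogue: pop r4=0x6d, sp=0x76
epilogue: pop r2=0x95, sp=0x77
epilogue: pop r1=0x66, sp=0x78
r0: caller-saved, written=False
r1: callee-saved, written=True
r3: caller-saved, written=True

SURVIVE = r0,r1,r3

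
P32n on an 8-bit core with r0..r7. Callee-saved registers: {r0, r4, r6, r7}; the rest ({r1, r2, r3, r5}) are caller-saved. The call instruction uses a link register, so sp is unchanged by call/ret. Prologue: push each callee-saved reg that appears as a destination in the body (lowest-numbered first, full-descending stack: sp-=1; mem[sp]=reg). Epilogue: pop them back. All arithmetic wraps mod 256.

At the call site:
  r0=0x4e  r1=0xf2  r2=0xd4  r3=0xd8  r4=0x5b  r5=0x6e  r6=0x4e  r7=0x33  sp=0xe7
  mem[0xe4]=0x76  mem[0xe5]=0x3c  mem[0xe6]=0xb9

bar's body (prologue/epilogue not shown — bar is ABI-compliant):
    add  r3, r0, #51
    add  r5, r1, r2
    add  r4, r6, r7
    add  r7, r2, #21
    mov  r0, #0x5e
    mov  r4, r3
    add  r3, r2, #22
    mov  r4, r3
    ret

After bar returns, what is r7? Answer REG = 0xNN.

prologue: push r0 → mem[0xe6]=0x4e, sp=0xe6
prologue: push r4 → mem[0xe5]=0x5b, sp=0xe5
prologue: push r7 → mem[0xe4]=0x33, sp=0xe4
body[0] add  r3, r0, #51 → r3=0x81
body[1] add  r5, r1, r2 → r5=0xc6
body[2] add  r4, r6, r7 → r4=0x81
body[3] add  r7, r2, #21 → r7=0xe9
body[4] mov  r0, #0x5e → r0=0x5e
body[5] mov  r4, r3 → r4=0x81
body[6] add  r3, r2, #22 → r3=0xea
body[7] mov  r4, r3 → r4=0xea
epilogue: pop r7=0x33, sp=0xe5
epilogue: pop r4=0x5b, sp=0xe6
epilogue: pop r0=0x4e, sp=0xe7
r7 is callee-saved → restored

REG = 0x33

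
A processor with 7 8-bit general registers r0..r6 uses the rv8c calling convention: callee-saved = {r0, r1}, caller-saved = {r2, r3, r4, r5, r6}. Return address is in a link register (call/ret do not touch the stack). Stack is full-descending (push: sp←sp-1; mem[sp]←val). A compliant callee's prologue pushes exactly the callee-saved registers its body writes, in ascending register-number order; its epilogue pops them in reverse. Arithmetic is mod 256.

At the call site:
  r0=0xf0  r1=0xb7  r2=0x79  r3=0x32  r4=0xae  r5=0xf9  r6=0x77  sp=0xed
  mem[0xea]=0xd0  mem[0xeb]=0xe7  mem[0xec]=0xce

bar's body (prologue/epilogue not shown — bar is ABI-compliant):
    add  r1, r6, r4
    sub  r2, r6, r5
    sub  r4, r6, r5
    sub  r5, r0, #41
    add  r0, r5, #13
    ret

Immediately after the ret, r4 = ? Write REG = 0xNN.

prologue: push r0 -> mem[0xec]=0xf0, sp=0xec
prologue: push r1 -> mem[0xeb]=0xb7, sp=0xeb
body[0] add  r1, r6, r4 -> r1=0x25
body[1] sub  r2, r6, r5 -> r2=0x7e
body[2] sub  r4, r6, r5 -> r4=0x7e
body[3] sub  r5, r0, #41 -> r5=0xc7
body[4] add  r0, r5, #13 -> r0=0xd4
epilogue: pop r1=0xb7, sp=0xec
epilogue: pop r0=0xf0, sp=0xed
r4 is caller-saved -> body value

REG = 0x7e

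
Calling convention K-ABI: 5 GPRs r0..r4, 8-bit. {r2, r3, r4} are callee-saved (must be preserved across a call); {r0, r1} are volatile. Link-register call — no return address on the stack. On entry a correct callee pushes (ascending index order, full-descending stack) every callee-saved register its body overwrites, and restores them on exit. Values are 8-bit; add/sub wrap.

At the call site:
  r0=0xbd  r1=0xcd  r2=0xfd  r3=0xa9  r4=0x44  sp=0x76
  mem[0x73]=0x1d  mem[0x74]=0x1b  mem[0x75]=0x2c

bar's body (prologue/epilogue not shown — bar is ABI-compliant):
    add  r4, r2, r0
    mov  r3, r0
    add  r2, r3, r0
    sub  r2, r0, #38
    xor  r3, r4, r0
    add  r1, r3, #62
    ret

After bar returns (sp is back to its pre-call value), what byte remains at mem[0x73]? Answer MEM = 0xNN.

MEM = 0x44

prologue: push r2 -> mem[0x75]=0xfd, sp=0x75
prologue: push r3 -> mem[0x74]=0xa9, sp=0x74
prologue: push r4 -> mem[0x73]=0x44, sp=0x73
body[0] add  r4, r2, r0 -> r4=0xba
body[1] mov  r3, r0 -> r3=0xbd
body[2] add  r2, r3, r0 -> r2=0x7a
body[3] sub  r2, r0, #38 -> r2=0x97
body[4] xor  r3, r4, r0 -> r3=0x07
body[5] add  r1, r3, #62 -> r1=0x45
epilogue: pop r4=0x44, sp=0x74
epilogue: pop r3=0xa9, sp=0x75
epilogue: pop r2=0xfd, sp=0x76
prologue pushed ['r2', 'r3', 'r4'] at ['0x75', '0x74', '0x73']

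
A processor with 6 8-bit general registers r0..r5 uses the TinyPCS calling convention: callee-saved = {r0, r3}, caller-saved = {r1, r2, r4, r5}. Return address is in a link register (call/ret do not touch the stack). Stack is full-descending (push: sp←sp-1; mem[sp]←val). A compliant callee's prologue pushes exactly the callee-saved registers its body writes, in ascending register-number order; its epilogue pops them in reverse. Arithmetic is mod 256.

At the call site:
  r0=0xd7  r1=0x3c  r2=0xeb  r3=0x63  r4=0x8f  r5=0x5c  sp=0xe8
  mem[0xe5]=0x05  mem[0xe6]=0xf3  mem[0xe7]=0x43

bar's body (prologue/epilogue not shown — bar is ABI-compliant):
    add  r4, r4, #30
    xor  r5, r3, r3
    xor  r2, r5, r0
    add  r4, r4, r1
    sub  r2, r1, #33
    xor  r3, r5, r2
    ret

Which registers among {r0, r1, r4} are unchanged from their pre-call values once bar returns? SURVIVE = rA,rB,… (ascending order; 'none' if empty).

SURVIVE = r0,r1

prologue: push r3 → mem[0xe7]=0x63, sp=0xe7
body[0] add  r4, r4, #30 → r4=0xad
body[1] xor  r5, r3, r3 → r5=0x00
body[2] xor  r2, r5, r0 → r2=0xd7
body[3] add  r4, r4, r1 → r4=0xe9
body[4] sub  r2, r1, #33 → r2=0x1b
body[5] xor  r3, r5, r2 → r3=0x1b
epilogue: pop r3=0x63, sp=0xe8
r0: callee-saved, written=False
r1: caller-saved, written=False
r4: caller-saved, written=True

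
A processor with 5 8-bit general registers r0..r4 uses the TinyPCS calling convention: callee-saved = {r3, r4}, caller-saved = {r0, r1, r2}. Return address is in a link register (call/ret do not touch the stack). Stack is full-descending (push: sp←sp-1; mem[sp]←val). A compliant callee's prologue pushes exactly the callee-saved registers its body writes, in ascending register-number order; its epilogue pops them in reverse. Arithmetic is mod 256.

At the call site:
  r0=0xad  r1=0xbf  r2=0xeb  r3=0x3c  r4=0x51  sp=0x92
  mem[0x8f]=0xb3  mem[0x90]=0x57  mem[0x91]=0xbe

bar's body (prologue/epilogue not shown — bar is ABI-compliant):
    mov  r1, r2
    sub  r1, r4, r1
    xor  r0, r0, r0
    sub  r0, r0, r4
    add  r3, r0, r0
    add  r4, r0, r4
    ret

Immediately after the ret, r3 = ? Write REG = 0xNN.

prologue: push r3 → mem[0x91]=0x3c, sp=0x91
prologue: push r4 → mem[0x90]=0x51, sp=0x90
body[0] mov  r1, r2 → r1=0xeb
body[1] sub  r1, r4, r1 → r1=0x66
body[2] xor  r0, r0, r0 → r0=0x00
body[3] sub  r0, r0, r4 → r0=0xaf
body[4] add  r3, r0, r0 → r3=0x5e
body[5] add  r4, r0, r4 → r4=0x00
epilogue: pop r4=0x51, sp=0x91
epilogue: pop r3=0x3c, sp=0x92
r3 is callee-saved → restored

REG = 0x3c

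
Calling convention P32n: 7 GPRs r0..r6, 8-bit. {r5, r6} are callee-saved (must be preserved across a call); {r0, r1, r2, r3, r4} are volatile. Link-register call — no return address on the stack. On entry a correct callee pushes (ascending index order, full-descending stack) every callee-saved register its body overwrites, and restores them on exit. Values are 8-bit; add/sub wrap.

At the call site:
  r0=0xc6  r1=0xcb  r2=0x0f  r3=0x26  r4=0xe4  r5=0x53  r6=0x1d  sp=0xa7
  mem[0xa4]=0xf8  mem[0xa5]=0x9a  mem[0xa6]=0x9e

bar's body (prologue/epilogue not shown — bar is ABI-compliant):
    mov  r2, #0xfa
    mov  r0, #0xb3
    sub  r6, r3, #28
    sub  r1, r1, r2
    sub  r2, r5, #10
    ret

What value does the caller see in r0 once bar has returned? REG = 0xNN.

REG = 0xb3

prologue: push r6 -> mem[0xa6]=0x1d, sp=0xa6
body[0] mov  r2, #0xfa -> r2=0xfa
body[1] mov  r0, #0xb3 -> r0=0xb3
body[2] sub  r6, r3, #28 -> r6=0x0a
body[3] sub  r1, r1, r2 -> r1=0xd1
body[4] sub  r2, r5, #10 -> r2=0x49
epilogue: pop r6=0x1d, sp=0xa7
r0 is caller-saved -> body value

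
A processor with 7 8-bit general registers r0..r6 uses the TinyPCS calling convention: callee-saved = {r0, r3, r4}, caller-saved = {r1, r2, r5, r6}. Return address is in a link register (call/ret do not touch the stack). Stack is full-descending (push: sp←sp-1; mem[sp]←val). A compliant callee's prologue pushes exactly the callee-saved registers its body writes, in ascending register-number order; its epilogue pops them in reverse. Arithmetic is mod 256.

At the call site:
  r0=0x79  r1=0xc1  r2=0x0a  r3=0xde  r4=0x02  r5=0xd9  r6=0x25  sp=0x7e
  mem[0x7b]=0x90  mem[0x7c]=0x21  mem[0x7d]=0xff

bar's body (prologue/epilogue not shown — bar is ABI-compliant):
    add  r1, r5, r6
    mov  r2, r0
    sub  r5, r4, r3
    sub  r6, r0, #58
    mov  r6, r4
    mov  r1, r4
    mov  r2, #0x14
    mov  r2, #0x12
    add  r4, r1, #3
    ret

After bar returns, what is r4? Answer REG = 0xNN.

REG = 0x02

prologue: push r4 -> mem[0x7d]=0x02, sp=0x7d
body[0] add  r1, r5, r6 -> r1=0xfe
body[1] mov  r2, r0 -> r2=0x79
body[2] sub  r5, r4, r3 -> r5=0x24
body[3] sub  r6, r0, #58 -> r6=0x3f
body[4] mov  r6, r4 -> r6=0x02
body[5] mov  r1, r4 -> r1=0x02
body[6] mov  r2, #0x14 -> r2=0x14
body[7] mov  r2, #0x12 -> r2=0x12
body[8] add  r4, r1, #3 -> r4=0x05
epilogue: pop r4=0x02, sp=0x7e
r4 is callee-saved -> restored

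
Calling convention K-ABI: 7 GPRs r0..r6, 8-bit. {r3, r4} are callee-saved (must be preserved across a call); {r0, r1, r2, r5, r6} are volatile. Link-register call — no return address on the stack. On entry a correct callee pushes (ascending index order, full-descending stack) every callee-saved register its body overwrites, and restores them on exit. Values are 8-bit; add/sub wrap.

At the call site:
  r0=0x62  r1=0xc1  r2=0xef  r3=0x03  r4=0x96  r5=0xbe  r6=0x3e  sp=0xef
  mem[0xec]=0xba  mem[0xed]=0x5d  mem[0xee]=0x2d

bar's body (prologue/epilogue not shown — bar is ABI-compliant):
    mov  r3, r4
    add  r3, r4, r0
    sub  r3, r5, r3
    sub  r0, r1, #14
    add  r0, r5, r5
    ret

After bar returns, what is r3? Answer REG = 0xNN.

REG = 0x03

prologue: push r3 -> mem[0xee]=0x03, sp=0xee
body[0] mov  r3, r4 -> r3=0x96
body[1] add  r3, r4, r0 -> r3=0xf8
body[2] sub  r3, r5, r3 -> r3=0xc6
body[3] sub  r0, r1, #14 -> r0=0xb3
body[4] add  r0, r5, r5 -> r0=0x7c
epilogue: pop r3=0x03, sp=0xef
r3 is callee-saved -> restored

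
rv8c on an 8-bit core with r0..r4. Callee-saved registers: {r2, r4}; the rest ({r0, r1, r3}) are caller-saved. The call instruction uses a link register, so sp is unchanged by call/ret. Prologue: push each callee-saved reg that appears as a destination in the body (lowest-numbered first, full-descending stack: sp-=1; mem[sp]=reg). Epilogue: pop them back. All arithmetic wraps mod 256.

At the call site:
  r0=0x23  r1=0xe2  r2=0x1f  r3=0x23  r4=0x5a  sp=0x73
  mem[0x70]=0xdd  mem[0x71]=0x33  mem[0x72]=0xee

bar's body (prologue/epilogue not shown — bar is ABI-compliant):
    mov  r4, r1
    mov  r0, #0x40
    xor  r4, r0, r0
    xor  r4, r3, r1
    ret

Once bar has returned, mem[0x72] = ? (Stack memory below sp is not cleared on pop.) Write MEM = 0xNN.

MEM = 0x5a

prologue: push r4 → mem[0x72]=0x5a, sp=0x72
body[0] mov  r4, r1 → r4=0xe2
body[1] mov  r0, #0x40 → r0=0x40
body[2] xor  r4, r0, r0 → r4=0x00
body[3] xor  r4, r3, r1 → r4=0xc1
epilogue: pop r4=0x5a, sp=0x73
prologue pushed ['r4'] at ['0x72']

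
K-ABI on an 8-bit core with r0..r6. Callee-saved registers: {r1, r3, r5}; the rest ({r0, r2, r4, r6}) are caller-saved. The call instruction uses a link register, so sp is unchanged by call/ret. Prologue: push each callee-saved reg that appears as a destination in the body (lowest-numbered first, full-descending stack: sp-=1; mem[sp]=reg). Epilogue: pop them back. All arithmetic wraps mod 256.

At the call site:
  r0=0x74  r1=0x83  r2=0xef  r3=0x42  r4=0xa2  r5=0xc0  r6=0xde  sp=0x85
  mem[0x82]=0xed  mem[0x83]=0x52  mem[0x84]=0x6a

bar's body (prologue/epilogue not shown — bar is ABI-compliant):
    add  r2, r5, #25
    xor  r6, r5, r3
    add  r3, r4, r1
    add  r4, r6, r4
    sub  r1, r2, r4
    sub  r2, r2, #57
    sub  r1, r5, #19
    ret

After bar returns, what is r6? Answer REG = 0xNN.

prologue: push r1 -> mem[0x84]=0x83, sp=0x84
prologue: push r3 -> mem[0x83]=0x42, sp=0x83
body[0] add  r2, r5, #25 -> r2=0xd9
body[1] xor  r6, r5, r3 -> r6=0x82
body[2] add  r3, r4, r1 -> r3=0x25
body[3] add  r4, r6, r4 -> r4=0x24
body[4] sub  r1, r2, r4 -> r1=0xb5
body[5] sub  r2, r2, #57 -> r2=0xa0
body[6] sub  r1, r5, #19 -> r1=0xad
epilogue: pop r3=0x42, sp=0x84
epilogue: pop r1=0x83, sp=0x85
r6 is caller-saved -> body value

REG = 0x82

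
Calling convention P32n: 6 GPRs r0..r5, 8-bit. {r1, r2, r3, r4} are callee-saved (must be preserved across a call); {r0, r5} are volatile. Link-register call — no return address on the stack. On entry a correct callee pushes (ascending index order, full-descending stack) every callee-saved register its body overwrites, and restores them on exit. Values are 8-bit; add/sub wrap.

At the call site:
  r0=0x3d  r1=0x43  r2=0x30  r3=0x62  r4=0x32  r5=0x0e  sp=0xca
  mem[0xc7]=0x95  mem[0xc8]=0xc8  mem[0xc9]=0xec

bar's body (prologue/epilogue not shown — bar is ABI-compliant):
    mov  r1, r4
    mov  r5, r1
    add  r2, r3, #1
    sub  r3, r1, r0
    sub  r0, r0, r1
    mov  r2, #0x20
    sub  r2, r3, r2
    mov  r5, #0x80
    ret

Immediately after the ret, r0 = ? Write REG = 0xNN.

prologue: push r1 -> mem[0xc9]=0x43, sp=0xc9
prologue: push r2 -> mem[0xc8]=0x30, sp=0xc8
prologue: push r3 -> mem[0xc7]=0x62, sp=0xc7
body[0] mov  r1, r4 -> r1=0x32
body[1] mov  r5, r1 -> r5=0x32
body[2] add  r2, r3, #1 -> r2=0x63
body[3] sub  r3, r1, r0 -> r3=0xf5
body[4] sub  r0, r0, r1 -> r0=0x0b
body[5] mov  r2, #0x20 -> r2=0x20
body[6] sub  r2, r3, r2 -> r2=0xd5
body[7] mov  r5, #0x80 -> r5=0x80
epilogue: pop r3=0x62, sp=0xc8
epilogue: pop r2=0x30, sp=0xc9
epilogue: pop r1=0x43, sp=0xca
r0 is caller-saved -> body value

REG = 0x0b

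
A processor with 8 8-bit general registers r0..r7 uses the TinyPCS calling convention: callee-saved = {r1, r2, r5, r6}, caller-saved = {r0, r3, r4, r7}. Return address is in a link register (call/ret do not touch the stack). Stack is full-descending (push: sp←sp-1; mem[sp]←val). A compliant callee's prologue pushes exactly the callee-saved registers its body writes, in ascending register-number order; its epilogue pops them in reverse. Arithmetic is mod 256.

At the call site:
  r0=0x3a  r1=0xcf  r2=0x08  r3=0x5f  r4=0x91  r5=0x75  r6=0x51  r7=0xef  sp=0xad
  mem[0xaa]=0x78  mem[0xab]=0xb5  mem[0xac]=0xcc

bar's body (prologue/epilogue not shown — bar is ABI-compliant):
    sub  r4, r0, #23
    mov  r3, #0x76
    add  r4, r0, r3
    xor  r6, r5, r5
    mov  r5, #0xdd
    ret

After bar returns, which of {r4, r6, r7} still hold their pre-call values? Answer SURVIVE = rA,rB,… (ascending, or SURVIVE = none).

SURVIVE = r6,r7

prologue: push r5 → mem[0xac]=0x75, sp=0xac
prologue: push r6 → mem[0xab]=0x51, sp=0xab
body[0] sub  r4, r0, #23 → r4=0x23
body[1] mov  r3, #0x76 → r3=0x76
body[2] add  r4, r0, r3 → r4=0xb0
body[3] xor  r6, r5, r5 → r6=0x00
body[4] mov  r5, #0xdd → r5=0xdd
epilogue: pop r6=0x51, sp=0xac
epilogue: pop r5=0x75, sp=0xad
r4: caller-saved, written=True
r6: callee-saved, written=True
r7: caller-saved, written=False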